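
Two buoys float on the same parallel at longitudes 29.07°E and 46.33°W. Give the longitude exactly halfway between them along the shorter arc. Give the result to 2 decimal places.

8.63°W

Signed shortest Δλ from +29.07° to -46.33° is -75.40°.
Midpoint longitude = +29.07° + (-75.40°)/2 = +29.07° − 37.70° = -8.63°.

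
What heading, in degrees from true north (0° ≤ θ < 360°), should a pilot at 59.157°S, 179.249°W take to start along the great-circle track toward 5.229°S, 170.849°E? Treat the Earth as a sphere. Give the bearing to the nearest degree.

Δλ = 170.849 − -179.249 = 350.098°; wrapped into (−180°, 180°]: -9.902°.
θ = atan2( sin Δλ · cos φ₂ , cos φ₁ · sin φ₂ − sin φ₁ · cos φ₂ · cos Δλ )
  = atan2(-0.17125, 0.79554) = -12.148° → normalised to [0°, 360°): 347.852°.

348°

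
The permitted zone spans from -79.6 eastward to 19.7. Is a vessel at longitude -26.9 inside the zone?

Band width going east from -79.6° to +19.7°: ((19.7 − -79.6) mod 360) = 99.3°.
Offset of -26.9° east of the west edge: ((-26.9 − -79.6) mod 360) = 52.7°.
52.7° ≤ 99.3° ⇒ inside.

Yes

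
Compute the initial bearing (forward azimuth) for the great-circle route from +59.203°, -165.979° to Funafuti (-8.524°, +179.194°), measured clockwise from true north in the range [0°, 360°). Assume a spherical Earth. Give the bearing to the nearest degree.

196°

Δλ = 179.194 − -165.979 = 345.173°; wrapped into (−180°, 180°]: -14.827°.
θ = atan2( sin Δλ · cos φ₂ , cos φ₁ · sin φ₂ − sin φ₁ · cos φ₂ · cos Δλ )
  = atan2(-0.25307, -0.89710) = -164.246° → normalised to [0°, 360°): 195.754°.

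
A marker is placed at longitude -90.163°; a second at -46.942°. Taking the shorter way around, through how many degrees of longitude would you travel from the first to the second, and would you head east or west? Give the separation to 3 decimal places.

Raw difference: -46.942 − -90.163 = 43.221°.
Normalise into (−180°, 180°]: 43.221° stays 43.221°.
Positive ⇒ the second point lies to the east; separation 43.221°.

43.221° east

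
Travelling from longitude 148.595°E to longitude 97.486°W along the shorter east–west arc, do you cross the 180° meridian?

Yes

Naïve |-97.486 − 148.595| = 246.081° > 180°, so the shorter arc goes the other way round — across 180°.
Signed shortest Δλ = ((-97.486 − 148.595 + 180) mod 360) − 180 = 113.919°.
Going east by 113.919° from +148.595° passes through 180° before reaching -97.486°.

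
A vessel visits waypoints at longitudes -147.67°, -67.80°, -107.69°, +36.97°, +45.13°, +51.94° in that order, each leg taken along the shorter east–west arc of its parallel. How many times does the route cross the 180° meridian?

0

Leg 1: -147.67° → -67.80°, shortest Δλ = 79.87° (east) — does not cross 180°.
Leg 2: -67.80° → -107.69°, shortest Δλ = -39.89° (west) — does not cross 180°.
Leg 3: -107.69° → +36.97°, shortest Δλ = 144.66° (east) — does not cross 180°.
Leg 4: +36.97° → +45.13°, shortest Δλ = 8.16° (east) — does not cross 180°.
Leg 5: +45.13° → +51.94°, shortest Δλ = 6.81° (east) — does not cross 180°.
Total crossings: 0.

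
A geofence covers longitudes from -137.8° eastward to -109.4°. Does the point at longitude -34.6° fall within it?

No

Band width going east from -137.8° to -109.4°: ((-109.4 − -137.8) mod 360) = 28.4°.
Offset of -34.6° east of the west edge: ((-34.6 − -137.8) mod 360) = 103.2°.
103.2° > 28.4° ⇒ outside.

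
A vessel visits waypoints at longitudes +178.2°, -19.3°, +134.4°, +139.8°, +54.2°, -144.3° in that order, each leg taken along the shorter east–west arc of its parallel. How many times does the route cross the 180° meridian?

Leg 1: +178.2° → -19.3°, shortest Δλ = 162.5° (east) — crosses 180°.
Leg 2: -19.3° → +134.4°, shortest Δλ = 153.7° (east) — does not cross 180°.
Leg 3: +134.4° → +139.8°, shortest Δλ = 5.4° (east) — does not cross 180°.
Leg 4: +139.8° → +54.2°, shortest Δλ = -85.6° (west) — does not cross 180°.
Leg 5: +54.2° → -144.3°, shortest Δλ = 161.5° (east) — crosses 180°.
Total crossings: 2.

2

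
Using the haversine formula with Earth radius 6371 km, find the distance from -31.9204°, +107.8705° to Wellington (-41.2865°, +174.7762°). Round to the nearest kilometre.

Δλ = 174.7762 − 107.8705 = 66.9057°.
Δφ = -41.2865 − -31.9204 = -9.3661°.
a = sin²(Δφ/2) + cos φ₁ · cos φ₂ · sin²(Δλ/2) = 0.200476.
c = 2·atan2(√a, √(1−a)) = 0.92849 rad → d = 6371·c ≈ 5915.38 km.

5915 km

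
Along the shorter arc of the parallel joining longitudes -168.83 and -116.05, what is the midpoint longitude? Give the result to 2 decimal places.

Signed shortest Δλ from -168.83° to -116.05° is +52.78°.
Midpoint longitude = -168.83° + (+52.78°)/2 = -168.83° + 26.39° = -142.44°.

-142.44°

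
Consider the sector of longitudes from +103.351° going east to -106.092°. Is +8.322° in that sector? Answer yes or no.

Band width going east from +103.351° to -106.092°: ((-106.092 − 103.351) mod 360) = 150.557°.
Offset of +8.322° east of the west edge: ((8.322 − 103.351) mod 360) = 264.971°.
264.971° > 150.557° ⇒ outside.

No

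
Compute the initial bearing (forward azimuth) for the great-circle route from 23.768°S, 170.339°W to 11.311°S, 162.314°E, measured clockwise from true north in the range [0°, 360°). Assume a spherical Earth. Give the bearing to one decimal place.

Δλ = 162.314 − -170.339 = 332.653°; wrapped into (−180°, 180°]: -27.347°.
θ = atan2( sin Δλ · cos φ₂ , cos φ₁ · sin φ₂ − sin φ₁ · cos φ₂ · cos Δλ )
  = atan2(-0.45046, 0.17154) = -69.153° → normalised to [0°, 360°): 290.847°.

290.8°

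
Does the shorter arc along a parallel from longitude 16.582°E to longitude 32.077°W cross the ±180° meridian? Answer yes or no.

No

Signed shortest Δλ = ((-32.077 − 16.582 + 180) mod 360) − 180 = -48.659°.
Going west by 48.659° from +16.582° reaches -32.077° without touching 180°.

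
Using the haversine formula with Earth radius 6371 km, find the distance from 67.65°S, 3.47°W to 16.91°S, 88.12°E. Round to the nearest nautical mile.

4503 nmi

Δλ = 88.12 − -3.47 = 91.59°.
Δφ = -16.91 − -67.65 = 50.74°.
a = sin²(Δφ/2) + cos φ₁ · cos φ₂ · sin²(Δλ/2) = 0.370538.
c = 2·atan2(√a, √(1−a)) = 1.30889 rad → d = 6371·c ≈ 8338.93 km ≈ 4502.66 nmi.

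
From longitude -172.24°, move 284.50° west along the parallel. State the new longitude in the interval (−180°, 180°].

Start at -172.24°; shift −284.50° → -456.74°.
-456.74° lies outside (−180°, 180°]; add 360° → -96.74°.

-96.74°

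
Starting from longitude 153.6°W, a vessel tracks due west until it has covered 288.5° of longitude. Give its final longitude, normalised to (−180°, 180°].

82.1°W

Start at -153.6°; shift −288.5° → -442.1°.
-442.1° lies outside (−180°, 180°]; add 360° → -82.1°.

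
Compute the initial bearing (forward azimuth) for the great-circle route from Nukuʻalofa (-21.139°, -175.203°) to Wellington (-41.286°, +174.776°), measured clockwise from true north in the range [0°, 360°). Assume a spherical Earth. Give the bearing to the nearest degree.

Δλ = 174.776 − -175.203 = 349.979°; wrapped into (−180°, 180°]: -10.021°.
θ = atan2( sin Δλ · cos φ₂ , cos φ₁ · sin φ₂ − sin φ₁ · cos φ₂ · cos Δλ )
  = atan2(-0.13075, -0.34856) = -159.438° → normalised to [0°, 360°): 200.562°.

201°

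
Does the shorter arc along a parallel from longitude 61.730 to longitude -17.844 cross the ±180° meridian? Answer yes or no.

No

Signed shortest Δλ = ((-17.844 − 61.730 + 180) mod 360) − 180 = -79.574°.
Going west by 79.574° from +61.730° reaches -17.844° without touching 180°.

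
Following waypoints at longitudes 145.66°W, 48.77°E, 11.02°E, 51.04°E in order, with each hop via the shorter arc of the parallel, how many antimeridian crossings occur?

1

Leg 1: -145.66° → +48.77°, shortest Δλ = -165.57° (west) — crosses 180°.
Leg 2: +48.77° → +11.02°, shortest Δλ = -37.75° (west) — does not cross 180°.
Leg 3: +11.02° → +51.04°, shortest Δλ = 40.02° (east) — does not cross 180°.
Total crossings: 1.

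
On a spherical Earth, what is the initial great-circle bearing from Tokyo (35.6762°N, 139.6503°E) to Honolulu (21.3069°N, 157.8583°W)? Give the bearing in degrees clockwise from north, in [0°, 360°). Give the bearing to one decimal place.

Δλ = -157.8583 − 139.6503 = -297.5086°; wrapped into (−180°, 180°]: 62.4914°.
θ = atan2( sin Δλ · cos φ₂ , cos φ₁ · sin φ₂ − sin φ₁ · cos φ₂ · cos Δλ )
  = atan2(0.82632, 0.04421) = 86.937° → normalised to [0°, 360°): 86.937°.

86.9°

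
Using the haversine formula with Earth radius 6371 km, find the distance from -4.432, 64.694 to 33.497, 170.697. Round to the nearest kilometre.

11762 km

Δλ = 170.697 − 64.694 = 106.003°.
Δφ = 33.497 − -4.432 = 37.929°.
a = sin²(Δφ/2) + cos φ₁ · cos φ₂ · sin²(Δλ/2) = 0.635930.
c = 2·atan2(√a, √(1−a)) = 1.84612 rad → d = 6371·c ≈ 11761.64 km.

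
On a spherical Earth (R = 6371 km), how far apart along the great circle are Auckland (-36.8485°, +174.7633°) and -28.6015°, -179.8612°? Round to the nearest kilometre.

1045 km

Δλ = -179.8612 − 174.7633 = -354.6245°; wrapped into (−180°, 180°]: 5.3755°.
Δφ = -28.6015 − -36.8485 = 8.2470°.
a = sin²(Δφ/2) + cos φ₁ · cos φ₂ · sin²(Δλ/2) = 0.006715.
c = 2·atan2(√a, √(1−a)) = 0.16408 rad → d = 6371·c ≈ 1045.35 km.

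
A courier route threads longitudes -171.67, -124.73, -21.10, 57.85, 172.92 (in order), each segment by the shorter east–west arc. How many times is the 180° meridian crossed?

Leg 1: -171.67° → -124.73°, shortest Δλ = 46.94° (east) — does not cross 180°.
Leg 2: -124.73° → -21.10°, shortest Δλ = 103.63° (east) — does not cross 180°.
Leg 3: -21.10° → +57.85°, shortest Δλ = 78.95° (east) — does not cross 180°.
Leg 4: +57.85° → +172.92°, shortest Δλ = 115.07° (east) — does not cross 180°.
Total crossings: 0.

0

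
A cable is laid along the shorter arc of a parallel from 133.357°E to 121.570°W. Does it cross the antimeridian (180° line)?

Yes

Naïve |-121.570 − 133.357| = 254.927° > 180°, so the shorter arc goes the other way round — across 180°.
Signed shortest Δλ = ((-121.570 − 133.357 + 180) mod 360) − 180 = 105.073°.
Going east by 105.073° from +133.357° passes through 180° before reaching -121.570°.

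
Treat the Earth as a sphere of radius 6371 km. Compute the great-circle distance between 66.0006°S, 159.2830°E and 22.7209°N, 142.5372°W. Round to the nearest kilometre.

10999 km

Δλ = -142.5372 − 159.2830 = -301.8202°; wrapped into (−180°, 180°]: 58.1798°.
Δφ = 22.7209 − -66.0006 = 88.7215°.
a = sin²(Δφ/2) + cos φ₁ · cos φ₂ · sin²(Δλ/2) = 0.577522.
c = 2·atan2(√a, √(1−a)) = 1.72647 rad → d = 6371·c ≈ 10999.33 km.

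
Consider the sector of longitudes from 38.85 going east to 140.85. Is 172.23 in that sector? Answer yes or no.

Band width going east from +38.85° to +140.85°: ((140.85 − 38.85) mod 360) = 102.00°.
Offset of +172.23° east of the west edge: ((172.23 − 38.85) mod 360) = 133.38°.
133.38° > 102.00° ⇒ outside.

No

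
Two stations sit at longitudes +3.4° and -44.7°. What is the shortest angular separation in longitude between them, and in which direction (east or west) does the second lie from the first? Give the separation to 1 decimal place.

Raw difference: -44.7 − 3.4 = -48.1°.
Normalise into (−180°, 180°]: -48.1° stays -48.1°.
Negative ⇒ the second point lies to the west; separation 48.1°.

48.1° west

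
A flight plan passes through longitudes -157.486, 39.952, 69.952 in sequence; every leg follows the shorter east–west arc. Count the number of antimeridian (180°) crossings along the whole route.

1

Leg 1: -157.486° → +39.952°, shortest Δλ = -162.562° (west) — crosses 180°.
Leg 2: +39.952° → +69.952°, shortest Δλ = 30.0° (east) — does not cross 180°.
Total crossings: 1.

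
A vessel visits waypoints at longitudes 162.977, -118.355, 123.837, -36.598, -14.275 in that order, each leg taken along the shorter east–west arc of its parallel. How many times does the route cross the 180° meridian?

Leg 1: +162.977° → -118.355°, shortest Δλ = 78.668° (east) — crosses 180°.
Leg 2: -118.355° → +123.837°, shortest Δλ = -117.808° (west) — crosses 180°.
Leg 3: +123.837° → -36.598°, shortest Δλ = -160.435° (west) — does not cross 180°.
Leg 4: -36.598° → -14.275°, shortest Δλ = 22.323° (east) — does not cross 180°.
Total crossings: 2.

2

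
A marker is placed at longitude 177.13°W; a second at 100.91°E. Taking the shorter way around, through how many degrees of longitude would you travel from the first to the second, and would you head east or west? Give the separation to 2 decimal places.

Raw difference: 100.91 − -177.13 = 278.04°.
Normalise into (−180°, 180°]: 278.04° − 360° = -81.96°.
Negative ⇒ the second point lies to the west; separation 81.96°.

81.96° west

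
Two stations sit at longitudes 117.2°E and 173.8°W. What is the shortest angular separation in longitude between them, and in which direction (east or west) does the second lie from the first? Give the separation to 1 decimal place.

Raw difference: -173.8 − 117.2 = -291.0°.
Normalise into (−180°, 180°]: -291.0° + 360° = 69.0°.
Positive ⇒ the second point lies to the east; separation 69.0°.

69.0° east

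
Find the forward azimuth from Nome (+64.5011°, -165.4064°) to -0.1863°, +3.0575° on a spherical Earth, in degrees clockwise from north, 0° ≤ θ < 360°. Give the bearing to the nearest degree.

13°

Δλ = 3.0575 − -165.4064 = 168.4639°.
θ = atan2( sin Δλ · cos φ₂ , cos φ₁ · sin φ₂ − sin φ₁ · cos φ₂ · cos Δλ )
  = atan2(0.19998, 0.88296) = 12.762° → normalised to [0°, 360°): 12.762°.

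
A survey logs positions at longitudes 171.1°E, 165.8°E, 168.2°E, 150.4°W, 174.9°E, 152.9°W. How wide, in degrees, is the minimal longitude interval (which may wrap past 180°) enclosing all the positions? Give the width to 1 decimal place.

Sort the longitudes: -152.9°, -150.4°, +165.8°, +168.2°, +171.1°, +174.9°.
Eastward gaps between consecutive values (wrapping around): 2.5°, 316.2°, 2.4°, 2.9°, 3.8°, 32.2°.
Largest gap = 316.2° ⇒ minimal covering band is its complement: 360° − 316.2° = 43.8°.
Band runs from +165.8° eastward to -150.4°, crossing the antimeridian.

43.8°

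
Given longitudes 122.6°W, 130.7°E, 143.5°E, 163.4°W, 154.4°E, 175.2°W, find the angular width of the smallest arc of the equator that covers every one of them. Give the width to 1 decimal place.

Sort the longitudes: -175.2°, -163.4°, -122.6°, +130.7°, +143.5°, +154.4°.
Eastward gaps between consecutive values (wrapping around): 11.8°, 40.8°, 253.3°, 12.8°, 10.9°, 30.4°.
Largest gap = 253.3° ⇒ minimal covering band is its complement: 360° − 253.3° = 106.7°.
Band runs from +130.7° eastward to -122.6°, crossing the antimeridian.

106.7°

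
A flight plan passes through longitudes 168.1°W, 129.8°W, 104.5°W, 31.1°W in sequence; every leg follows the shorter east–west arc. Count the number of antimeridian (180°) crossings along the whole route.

0

Leg 1: -168.1° → -129.8°, shortest Δλ = 38.3° (east) — does not cross 180°.
Leg 2: -129.8° → -104.5°, shortest Δλ = 25.3° (east) — does not cross 180°.
Leg 3: -104.5° → -31.1°, shortest Δλ = 73.4° (east) — does not cross 180°.
Total crossings: 0.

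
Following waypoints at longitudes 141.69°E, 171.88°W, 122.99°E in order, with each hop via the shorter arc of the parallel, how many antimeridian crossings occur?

Leg 1: +141.69° → -171.88°, shortest Δλ = 46.43° (east) — crosses 180°.
Leg 2: -171.88° → +122.99°, shortest Δλ = -65.13° (west) — crosses 180°.
Total crossings: 2.

2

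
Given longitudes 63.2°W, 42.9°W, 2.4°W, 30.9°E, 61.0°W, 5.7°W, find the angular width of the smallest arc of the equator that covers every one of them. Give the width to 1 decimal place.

Sort the longitudes: -63.2°, -61.0°, -42.9°, -5.7°, -2.4°, +30.9°.
Eastward gaps between consecutive values (wrapping around): 2.2°, 18.1°, 37.2°, 3.3°, 33.3°, 265.9°.
Largest gap = 265.9° ⇒ minimal covering band is its complement: 360° − 265.9° = 94.1°.
Band runs from -63.2° eastward to +30.9°.

94.1°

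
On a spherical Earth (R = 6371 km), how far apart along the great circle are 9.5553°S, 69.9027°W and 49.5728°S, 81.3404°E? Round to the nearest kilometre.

12869 km

Δλ = 81.3404 − -69.9027 = 151.2431°.
Δφ = -49.5728 − -9.5553 = -40.0175°.
a = sin²(Δφ/2) + cos φ₁ · cos φ₂ · sin²(Δλ/2) = 0.717126.
c = 2·atan2(√a, √(1−a)) = 2.02000 rad → d = 6371·c ≈ 12869.45 km.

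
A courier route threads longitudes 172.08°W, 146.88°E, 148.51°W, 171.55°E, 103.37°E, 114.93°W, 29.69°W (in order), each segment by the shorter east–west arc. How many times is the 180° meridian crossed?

4

Leg 1: -172.08° → +146.88°, shortest Δλ = -41.04° (west) — crosses 180°.
Leg 2: +146.88° → -148.51°, shortest Δλ = 64.61° (east) — crosses 180°.
Leg 3: -148.51° → +171.55°, shortest Δλ = -39.94° (west) — crosses 180°.
Leg 4: +171.55° → +103.37°, shortest Δλ = -68.18° (west) — does not cross 180°.
Leg 5: +103.37° → -114.93°, shortest Δλ = 141.7° (east) — crosses 180°.
Leg 6: -114.93° → -29.69°, shortest Δλ = 85.24° (east) — does not cross 180°.
Total crossings: 4.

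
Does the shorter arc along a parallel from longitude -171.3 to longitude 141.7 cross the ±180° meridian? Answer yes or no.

Naïve |141.7 − -171.3| = 313.0° > 180°, so the shorter arc goes the other way round — across 180°.
Signed shortest Δλ = ((141.7 − -171.3 + 180) mod 360) − 180 = -47.0°.
Going west by 47.0° from -171.3° passes through 180° before reaching +141.7°.

Yes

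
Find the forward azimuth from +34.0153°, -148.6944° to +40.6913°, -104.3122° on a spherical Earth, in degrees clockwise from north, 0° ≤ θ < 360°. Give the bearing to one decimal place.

Δλ = -104.3122 − -148.6944 = 44.3822°.
θ = atan2( sin Δλ · cos φ₂ , cos φ₁ · sin φ₂ − sin φ₁ · cos φ₂ · cos Δλ )
  = atan2(0.53034, 0.23727) = 65.896° → normalised to [0°, 360°): 65.896°.

65.9°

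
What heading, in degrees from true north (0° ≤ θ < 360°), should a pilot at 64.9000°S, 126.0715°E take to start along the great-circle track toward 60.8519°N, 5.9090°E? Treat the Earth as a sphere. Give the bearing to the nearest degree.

Δλ = 5.9090 − 126.0715 = -120.1625°.
θ = atan2( sin Δλ · cos φ₂ , cos φ₁ · sin φ₂ − sin φ₁ · cos φ₂ · cos Δλ )
  = atan2(-0.42112, 0.14886) = -70.532° → normalised to [0°, 360°): 289.468°.

289°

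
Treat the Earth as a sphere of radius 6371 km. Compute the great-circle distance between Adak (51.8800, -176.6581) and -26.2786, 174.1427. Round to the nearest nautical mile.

Δλ = 174.1427 − -176.6581 = 350.8008°; wrapped into (−180°, 180°]: -9.1992°.
Δφ = -26.2786 − 51.8800 = -78.1586°.
a = sin²(Δφ/2) + cos φ₁ · cos φ₂ · sin²(Δλ/2) = 0.400958.
c = 2·atan2(√a, √(1−a)) = 1.37139 rad → d = 6371·c ≈ 8737.15 km ≈ 4717.68 nmi.

4718 nmi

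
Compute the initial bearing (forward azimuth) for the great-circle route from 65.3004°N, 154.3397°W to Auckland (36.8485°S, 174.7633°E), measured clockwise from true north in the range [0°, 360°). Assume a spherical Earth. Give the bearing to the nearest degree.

205°

Δλ = 174.7633 − -154.3397 = 329.1030°; wrapped into (−180°, 180°]: -30.8970°.
θ = atan2( sin Δλ · cos φ₂ , cos φ₁ · sin φ₂ − sin φ₁ · cos φ₂ · cos Δλ )
  = atan2(-0.41091, -0.87443) = -154.830° → normalised to [0°, 360°): 205.170°.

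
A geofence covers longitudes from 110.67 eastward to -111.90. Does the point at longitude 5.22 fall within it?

No

Band width going east from +110.67° to -111.90°: ((-111.90 − 110.67) mod 360) = 137.43°.
Offset of +5.22° east of the west edge: ((5.22 − 110.67) mod 360) = 254.55°.
254.55° > 137.43° ⇒ outside.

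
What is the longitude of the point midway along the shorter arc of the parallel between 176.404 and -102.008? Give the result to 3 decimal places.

Signed shortest Δλ from +176.404° to -102.008° is +81.588°.
Midpoint longitude = +176.404° + (+81.588°)/2 = +176.404° + 40.794° = +217.198°.
Normalise into (−180°, 180°]: -142.802°.
(The naïve average (+176.404 + -102.008)/2 = 37.198° is on the wrong side of the globe.)

-142.802°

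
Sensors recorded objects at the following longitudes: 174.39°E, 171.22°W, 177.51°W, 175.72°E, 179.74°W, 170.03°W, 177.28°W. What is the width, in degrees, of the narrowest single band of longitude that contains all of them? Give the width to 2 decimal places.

Sort the longitudes: -179.74°, -177.51°, -177.28°, -171.22°, -170.03°, +174.39°, +175.72°.
Eastward gaps between consecutive values (wrapping around): 2.23°, 0.23°, 6.06°, 1.19°, 344.42°, 1.33°, 4.54°.
Largest gap = 344.42° ⇒ minimal covering band is its complement: 360° − 344.42° = 15.58°.
Band runs from +174.39° eastward to -170.03°, crossing the antimeridian.

15.58°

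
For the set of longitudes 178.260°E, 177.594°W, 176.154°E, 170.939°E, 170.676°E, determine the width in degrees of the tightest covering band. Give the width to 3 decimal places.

Sort the longitudes: -177.594°, +170.676°, +170.939°, +176.154°, +178.260°.
Eastward gaps between consecutive values (wrapping around): 348.270°, 0.263°, 5.215°, 2.106°, 4.146°.
Largest gap = 348.270° ⇒ minimal covering band is its complement: 360° − 348.270° = 11.730°.
Band runs from +170.676° eastward to -177.594°, crossing the antimeridian.

11.730°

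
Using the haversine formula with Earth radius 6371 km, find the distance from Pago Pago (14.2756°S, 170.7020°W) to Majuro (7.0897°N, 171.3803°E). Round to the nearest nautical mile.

1669 nmi

Δλ = 171.3803 − -170.7020 = 342.0823°; wrapped into (−180°, 180°]: -17.9177°.
Δφ = 7.0897 − -14.2756 = 21.3653°.
a = sin²(Δφ/2) + cos φ₁ · cos φ₂ · sin²(Δλ/2) = 0.057683.
c = 2·atan2(√a, √(1−a)) = 0.48509 rad → d = 6371·c ≈ 3090.51 km ≈ 1668.74 nmi.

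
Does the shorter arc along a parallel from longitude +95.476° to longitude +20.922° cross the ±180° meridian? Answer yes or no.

Signed shortest Δλ = ((20.922 − 95.476 + 180) mod 360) − 180 = -74.554°.
Going west by 74.554° from +95.476° reaches +20.922° without touching 180°.

No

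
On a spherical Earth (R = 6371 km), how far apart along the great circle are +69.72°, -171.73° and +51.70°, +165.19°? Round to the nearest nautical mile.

Δλ = 165.19 − -171.73 = 336.92°; wrapped into (−180°, 180°]: -23.08°.
Δφ = 51.70 − 69.72 = -18.02°.
a = sin²(Δφ/2) + cos φ₁ · cos φ₂ · sin²(Δλ/2) = 0.033123.
c = 2·atan2(√a, √(1−a)) = 0.36603 rad → d = 6371·c ≈ 2332.01 km ≈ 1259.18 nmi.

1259 nmi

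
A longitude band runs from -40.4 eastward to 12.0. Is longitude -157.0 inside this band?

No

Band width going east from -40.4° to +12.0°: ((12.0 − -40.4) mod 360) = 52.4°.
Offset of -157.0° east of the west edge: ((-157.0 − -40.4) mod 360) = 243.4°.
243.4° > 52.4° ⇒ outside.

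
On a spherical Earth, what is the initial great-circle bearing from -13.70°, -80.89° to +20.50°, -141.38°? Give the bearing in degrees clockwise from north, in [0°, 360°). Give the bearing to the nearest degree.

Δλ = -141.38 − -80.89 = -60.49°.
θ = atan2( sin Δλ · cos φ₂ , cos φ₁ · sin φ₂ − sin φ₁ · cos φ₂ · cos Δλ )
  = atan2(-0.81516, 0.44952) = -61.126° → normalised to [0°, 360°): 298.874°.

299°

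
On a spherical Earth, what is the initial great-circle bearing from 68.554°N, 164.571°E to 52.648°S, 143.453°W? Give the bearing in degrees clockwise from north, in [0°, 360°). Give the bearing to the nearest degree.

143°

Δλ = -143.453 − 164.571 = -308.024°; wrapped into (−180°, 180°]: 51.976°.
θ = atan2( sin Δλ · cos φ₂ , cos φ₁ · sin φ₂ − sin φ₁ · cos φ₂ · cos Δλ )
  = atan2(0.47794, -0.63850) = 143.184° → normalised to [0°, 360°): 143.184°.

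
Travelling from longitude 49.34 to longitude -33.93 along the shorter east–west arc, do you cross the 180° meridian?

No

Signed shortest Δλ = ((-33.93 − 49.34 + 180) mod 360) − 180 = -83.27°.
Going west by 83.27° from +49.34° reaches -33.93° without touching 180°.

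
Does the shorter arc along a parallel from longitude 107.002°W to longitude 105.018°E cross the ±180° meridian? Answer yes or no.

Yes

Naïve |105.018 − -107.002| = 212.02° > 180°, so the shorter arc goes the other way round — across 180°.
Signed shortest Δλ = ((105.018 − -107.002 + 180) mod 360) − 180 = -147.98°.
Going west by 147.98° from -107.002° passes through 180° before reaching +105.018°.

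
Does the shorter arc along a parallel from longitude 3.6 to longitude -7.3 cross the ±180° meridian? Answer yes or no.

Signed shortest Δλ = ((-7.3 − 3.6 + 180) mod 360) − 180 = -10.9°.
Going west by 10.9° from +3.6° reaches -7.3° without touching 180°.

No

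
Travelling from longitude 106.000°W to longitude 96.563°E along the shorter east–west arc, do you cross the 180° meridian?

Yes

Naïve |96.563 − -106.000| = 202.563° > 180°, so the shorter arc goes the other way round — across 180°.
Signed shortest Δλ = ((96.563 − -106.000 + 180) mod 360) − 180 = -157.437°.
Going west by 157.437° from -106.000° passes through 180° before reaching +96.563°.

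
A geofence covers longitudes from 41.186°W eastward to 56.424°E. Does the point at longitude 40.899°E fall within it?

Band width going east from -41.186° to +56.424°: ((56.424 − -41.186) mod 360) = 97.610°.
Offset of +40.899° east of the west edge: ((40.899 − -41.186) mod 360) = 82.085°.
82.085° ≤ 97.610° ⇒ inside.

Yes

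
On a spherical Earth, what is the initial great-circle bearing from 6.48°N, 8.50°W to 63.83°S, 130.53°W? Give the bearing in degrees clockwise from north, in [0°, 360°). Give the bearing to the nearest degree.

Δλ = -130.53 − -8.50 = -122.03°.
θ = atan2( sin Δλ · cos φ₂ , cos φ₁ · sin φ₂ − sin φ₁ · cos φ₂ · cos Δλ )
  = atan2(-0.37390, -0.86536) = -156.632° → normalised to [0°, 360°): 203.368°.

203°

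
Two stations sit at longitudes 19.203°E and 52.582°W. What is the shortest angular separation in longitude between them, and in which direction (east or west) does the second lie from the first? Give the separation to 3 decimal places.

Raw difference: -52.582 − 19.203 = -71.785°.
Normalise into (−180°, 180°]: -71.785° stays -71.785°.
Negative ⇒ the second point lies to the west; separation 71.785°.

71.785° west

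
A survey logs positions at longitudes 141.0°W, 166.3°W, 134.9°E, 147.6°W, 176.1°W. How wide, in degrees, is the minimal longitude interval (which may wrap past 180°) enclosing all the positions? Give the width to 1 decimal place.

Sort the longitudes: -176.1°, -166.3°, -147.6°, -141.0°, +134.9°.
Eastward gaps between consecutive values (wrapping around): 9.8°, 18.7°, 6.6°, 275.9°, 49.0°.
Largest gap = 275.9° ⇒ minimal covering band is its complement: 360° − 275.9° = 84.1°.
Band runs from +134.9° eastward to -141.0°, crossing the antimeridian.

84.1°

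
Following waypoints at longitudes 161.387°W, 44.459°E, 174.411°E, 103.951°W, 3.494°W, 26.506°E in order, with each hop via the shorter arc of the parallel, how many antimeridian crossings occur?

Leg 1: -161.387° → +44.459°, shortest Δλ = -154.154° (west) — crosses 180°.
Leg 2: +44.459° → +174.411°, shortest Δλ = 129.952° (east) — does not cross 180°.
Leg 3: +174.411° → -103.951°, shortest Δλ = 81.638° (east) — crosses 180°.
Leg 4: -103.951° → -3.494°, shortest Δλ = 100.457° (east) — does not cross 180°.
Leg 5: -3.494° → +26.506°, shortest Δλ = 30.0° (east) — does not cross 180°.
Total crossings: 2.

2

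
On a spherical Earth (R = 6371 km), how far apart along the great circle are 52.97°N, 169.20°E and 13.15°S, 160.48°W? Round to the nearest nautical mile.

Δλ = -160.48 − 169.20 = -329.68°; wrapped into (−180°, 180°]: 30.32°.
Δφ = -13.15 − 52.97 = -66.12°.
a = sin²(Δφ/2) + cos φ₁ · cos φ₂ · sin²(Δλ/2) = 0.337696.
c = 2·atan2(√a, √(1−a)) = 1.24020 rad → d = 6371·c ≈ 7901.30 km ≈ 4266.36 nmi.

4266 nmi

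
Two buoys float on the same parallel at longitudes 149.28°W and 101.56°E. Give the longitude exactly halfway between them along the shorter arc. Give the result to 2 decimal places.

Signed shortest Δλ from -149.28° to +101.56° is -109.16°.
Midpoint longitude = -149.28° + (-109.16°)/2 = -149.28° − 54.58° = -203.86°.
Normalise into (−180°, 180°]: +156.14°.
(The naïve average (-149.28 + +101.56)/2 = -23.86° is on the wrong side of the globe.)

156.14°E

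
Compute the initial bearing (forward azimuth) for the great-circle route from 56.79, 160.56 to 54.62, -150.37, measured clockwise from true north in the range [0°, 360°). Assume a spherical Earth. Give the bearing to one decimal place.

73.5°

Δλ = -150.37 − 160.56 = -310.93°; wrapped into (−180°, 180°]: 49.07°.
θ = atan2( sin Δλ · cos φ₂ , cos φ₁ · sin φ₂ − sin φ₁ · cos φ₂ · cos Δλ )
  = atan2(0.43744, 0.12920) = 73.546° → normalised to [0°, 360°): 73.546°.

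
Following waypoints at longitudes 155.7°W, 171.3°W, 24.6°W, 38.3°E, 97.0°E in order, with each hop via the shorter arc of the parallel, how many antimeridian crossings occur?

Leg 1: -155.7° → -171.3°, shortest Δλ = -15.6° (west) — does not cross 180°.
Leg 2: -171.3° → -24.6°, shortest Δλ = 146.7° (east) — does not cross 180°.
Leg 3: -24.6° → +38.3°, shortest Δλ = 62.9° (east) — does not cross 180°.
Leg 4: +38.3° → +97.0°, shortest Δλ = 58.7° (east) — does not cross 180°.
Total crossings: 0.

0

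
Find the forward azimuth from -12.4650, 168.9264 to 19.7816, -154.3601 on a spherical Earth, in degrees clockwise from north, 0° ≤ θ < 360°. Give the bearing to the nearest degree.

49°

Δλ = -154.3601 − 168.9264 = -323.2865°; wrapped into (−180°, 180°]: 36.7135°.
θ = atan2( sin Δλ · cos φ₂ , cos φ₁ · sin φ₂ − sin φ₁ · cos φ₂ · cos Δλ )
  = atan2(0.56254, 0.49328) = 48.753° → normalised to [0°, 360°): 48.753°.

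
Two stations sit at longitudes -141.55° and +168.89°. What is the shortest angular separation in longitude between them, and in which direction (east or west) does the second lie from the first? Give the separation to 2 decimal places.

49.56° west

Raw difference: 168.89 − -141.55 = 310.44°.
Normalise into (−180°, 180°]: 310.44° − 360° = -49.56°.
Negative ⇒ the second point lies to the west; separation 49.56°.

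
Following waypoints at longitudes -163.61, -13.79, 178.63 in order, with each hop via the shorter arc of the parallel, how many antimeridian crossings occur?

1

Leg 1: -163.61° → -13.79°, shortest Δλ = 149.82° (east) — does not cross 180°.
Leg 2: -13.79° → +178.63°, shortest Δλ = -167.58° (west) — crosses 180°.
Total crossings: 1.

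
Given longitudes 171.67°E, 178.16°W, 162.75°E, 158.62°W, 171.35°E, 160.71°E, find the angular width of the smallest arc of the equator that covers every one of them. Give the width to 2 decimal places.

40.67°

Sort the longitudes: -178.16°, -158.62°, +160.71°, +162.75°, +171.35°, +171.67°.
Eastward gaps between consecutive values (wrapping around): 19.54°, 319.33°, 2.04°, 8.60°, 0.32°, 10.17°.
Largest gap = 319.33° ⇒ minimal covering band is its complement: 360° − 319.33° = 40.67°.
Band runs from +160.71° eastward to -158.62°, crossing the antimeridian.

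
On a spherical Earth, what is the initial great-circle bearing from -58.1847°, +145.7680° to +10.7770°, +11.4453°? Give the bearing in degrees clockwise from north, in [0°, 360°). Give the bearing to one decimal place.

235.4°

Δλ = 11.4453 − 145.7680 = -134.3227°.
θ = atan2( sin Δλ · cos φ₂ , cos φ₁ · sin φ₂ − sin φ₁ · cos φ₂ · cos Δλ )
  = atan2(-0.70280, -0.48467) = -124.591° → normalised to [0°, 360°): 235.409°.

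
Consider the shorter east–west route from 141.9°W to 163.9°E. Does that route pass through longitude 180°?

Yes

Naïve |163.9 − -141.9| = 305.8° > 180°, so the shorter arc goes the other way round — across 180°.
Signed shortest Δλ = ((163.9 − -141.9 + 180) mod 360) − 180 = -54.2°.
Going west by 54.2° from -141.9° passes through 180° before reaching +163.9°.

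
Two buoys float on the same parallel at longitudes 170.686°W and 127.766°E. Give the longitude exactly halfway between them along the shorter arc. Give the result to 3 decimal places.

158.540°E

Signed shortest Δλ from -170.686° to +127.766° is -61.548°.
Midpoint longitude = -170.686° + (-61.548°)/2 = -170.686° − 30.774° = -201.460°.
Normalise into (−180°, 180°]: +158.540°.
(The naïve average (-170.686 + +127.766)/2 = -21.46° is on the wrong side of the globe.)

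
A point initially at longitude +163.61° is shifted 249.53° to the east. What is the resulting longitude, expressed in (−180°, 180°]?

+53.14°

Start at +163.61°; shift +249.53° → +413.14°.
+413.14° lies outside (−180°, 180°]; subtract 360° → +53.14°.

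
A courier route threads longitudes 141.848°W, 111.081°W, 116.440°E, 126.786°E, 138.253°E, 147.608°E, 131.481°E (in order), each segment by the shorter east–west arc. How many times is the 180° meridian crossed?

1

Leg 1: -141.848° → -111.081°, shortest Δλ = 30.767° (east) — does not cross 180°.
Leg 2: -111.081° → +116.440°, shortest Δλ = -132.479° (west) — crosses 180°.
Leg 3: +116.440° → +126.786°, shortest Δλ = 10.346° (east) — does not cross 180°.
Leg 4: +126.786° → +138.253°, shortest Δλ = 11.467° (east) — does not cross 180°.
Leg 5: +138.253° → +147.608°, shortest Δλ = 9.355° (east) — does not cross 180°.
Leg 6: +147.608° → +131.481°, shortest Δλ = -16.127° (west) — does not cross 180°.
Total crossings: 1.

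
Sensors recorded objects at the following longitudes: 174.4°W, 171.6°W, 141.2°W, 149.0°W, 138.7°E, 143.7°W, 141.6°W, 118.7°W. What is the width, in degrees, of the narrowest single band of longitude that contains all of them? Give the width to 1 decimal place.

Sort the longitudes: -174.4°, -171.6°, -149.0°, -143.7°, -141.6°, -141.2°, -118.7°, +138.7°.
Eastward gaps between consecutive values (wrapping around): 2.8°, 22.6°, 5.3°, 2.1°, 0.4°, 22.5°, 257.4°, 46.9°.
Largest gap = 257.4° ⇒ minimal covering band is its complement: 360° − 257.4° = 102.6°.
Band runs from +138.7° eastward to -118.7°, crossing the antimeridian.

102.6°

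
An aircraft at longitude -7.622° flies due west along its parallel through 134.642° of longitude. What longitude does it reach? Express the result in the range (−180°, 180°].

Start at -7.622°; shift −134.642° → -142.264°.
-142.264° already lies in (−180°, 180°].

-142.264°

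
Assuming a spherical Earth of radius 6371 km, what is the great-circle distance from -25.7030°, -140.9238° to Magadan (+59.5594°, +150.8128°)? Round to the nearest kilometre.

Δλ = 150.8128 − -140.9238 = 291.7366°; wrapped into (−180°, 180°]: -68.2634°.
Δφ = 59.5594 − -25.7030 = 85.2624°.
a = sin²(Δφ/2) + cos φ₁ · cos φ₂ · sin²(Δλ/2) = 0.602428.
c = 2·atan2(√a, √(1−a)) = 1.77711 rad → d = 6371·c ≈ 11321.99 km.

11322 km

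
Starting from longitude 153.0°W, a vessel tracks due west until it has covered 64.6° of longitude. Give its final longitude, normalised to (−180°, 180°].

142.4°E

Start at -153.0°; shift −64.6° → -217.6°.
-217.6° lies outside (−180°, 180°]; add 360° → +142.4°.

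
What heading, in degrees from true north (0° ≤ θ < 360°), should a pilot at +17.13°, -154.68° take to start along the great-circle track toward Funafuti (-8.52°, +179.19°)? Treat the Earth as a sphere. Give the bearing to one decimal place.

Δλ = 179.19 − -154.68 = 333.87°; wrapped into (−180°, 180°]: -26.13°.
θ = atan2( sin Δλ · cos φ₂ , cos φ₁ · sin φ₂ − sin φ₁ · cos φ₂ · cos Δλ )
  = atan2(-0.43555, -0.40310) = -132.784° → normalised to [0°, 360°): 227.216°.

227.2°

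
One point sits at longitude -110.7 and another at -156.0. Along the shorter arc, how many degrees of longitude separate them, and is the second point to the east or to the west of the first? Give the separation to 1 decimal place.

45.3° west

Raw difference: -156.0 − -110.7 = -45.3°.
Normalise into (−180°, 180°]: -45.3° stays -45.3°.
Negative ⇒ the second point lies to the west; separation 45.3°.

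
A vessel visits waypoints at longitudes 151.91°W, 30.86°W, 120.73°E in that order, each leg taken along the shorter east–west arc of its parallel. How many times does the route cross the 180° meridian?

0

Leg 1: -151.91° → -30.86°, shortest Δλ = 121.05° (east) — does not cross 180°.
Leg 2: -30.86° → +120.73°, shortest Δλ = 151.59° (east) — does not cross 180°.
Total crossings: 0.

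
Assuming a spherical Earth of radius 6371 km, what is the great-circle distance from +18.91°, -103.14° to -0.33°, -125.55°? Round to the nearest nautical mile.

Δλ = -125.55 − -103.14 = -22.41°.
Δφ = -0.33 − 18.91 = -19.24°.
a = sin²(Δφ/2) + cos φ₁ · cos φ₂ · sin²(Δλ/2) = 0.063648.
c = 2·atan2(√a, √(1−a)) = 0.51008 rad → d = 6371·c ≈ 3249.75 km ≈ 1754.72 nmi.

1755 nmi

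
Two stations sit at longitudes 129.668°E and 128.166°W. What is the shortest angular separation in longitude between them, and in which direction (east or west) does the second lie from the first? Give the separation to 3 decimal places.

Raw difference: -128.166 − 129.668 = -257.834°.
Normalise into (−180°, 180°]: -257.834° + 360° = 102.166°.
Positive ⇒ the second point lies to the east; separation 102.166°.

102.166° east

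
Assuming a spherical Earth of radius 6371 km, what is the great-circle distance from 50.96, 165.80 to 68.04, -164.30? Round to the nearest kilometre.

2491 km

Δλ = -164.30 − 165.80 = -330.10°; wrapped into (−180°, 180°]: 29.90°.
Δφ = 68.04 − 50.96 = 17.08°.
a = sin²(Δφ/2) + cos φ₁ · cos φ₂ · sin²(Δλ/2) = 0.037728.
c = 2·atan2(√a, √(1−a)) = 0.39096 rad → d = 6371·c ≈ 2490.80 km.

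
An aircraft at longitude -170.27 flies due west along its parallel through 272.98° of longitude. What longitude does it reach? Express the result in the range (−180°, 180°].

-83.25°

Start at -170.27°; shift −272.98° → -443.25°.
-443.25° lies outside (−180°, 180°]; add 360° → -83.25°.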